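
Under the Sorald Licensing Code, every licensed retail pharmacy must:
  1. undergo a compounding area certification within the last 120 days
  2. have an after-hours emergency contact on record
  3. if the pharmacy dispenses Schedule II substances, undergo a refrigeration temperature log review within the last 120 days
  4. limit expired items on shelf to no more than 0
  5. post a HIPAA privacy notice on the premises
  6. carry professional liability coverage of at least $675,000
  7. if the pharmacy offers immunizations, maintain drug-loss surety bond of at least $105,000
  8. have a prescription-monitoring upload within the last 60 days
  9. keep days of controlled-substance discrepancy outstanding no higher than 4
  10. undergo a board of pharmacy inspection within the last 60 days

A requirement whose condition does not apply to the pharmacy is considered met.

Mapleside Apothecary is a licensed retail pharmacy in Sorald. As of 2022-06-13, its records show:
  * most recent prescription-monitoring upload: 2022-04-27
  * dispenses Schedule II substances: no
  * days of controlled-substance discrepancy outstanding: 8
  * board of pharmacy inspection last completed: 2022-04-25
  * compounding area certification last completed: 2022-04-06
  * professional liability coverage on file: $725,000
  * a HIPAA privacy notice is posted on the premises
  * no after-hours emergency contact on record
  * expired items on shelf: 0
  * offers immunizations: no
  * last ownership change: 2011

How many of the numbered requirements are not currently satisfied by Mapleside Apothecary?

2

1. compounding area certification 68 days ago vs limit 120 → met
2. after-hours emergency contact absent → not met
3. condition 'dispenses Schedule II substances' does not hold → requirement n/a → met
4. expired items on shelf 0 ≤ 0 → met
5. HIPAA privacy notice present → met
6. professional liability coverage $725,000 ≥ $675,000 → met
7. condition 'offers immunizations' does not hold → requirement n/a → met
8. prescription-monitoring upload 47 days ago vs limit 60 → met
9. days of controlled-substance discrepancy outstanding 8 > 4 → not met
10. board of pharmacy inspection 49 days ago vs limit 60 → met
Not met: 2 of 10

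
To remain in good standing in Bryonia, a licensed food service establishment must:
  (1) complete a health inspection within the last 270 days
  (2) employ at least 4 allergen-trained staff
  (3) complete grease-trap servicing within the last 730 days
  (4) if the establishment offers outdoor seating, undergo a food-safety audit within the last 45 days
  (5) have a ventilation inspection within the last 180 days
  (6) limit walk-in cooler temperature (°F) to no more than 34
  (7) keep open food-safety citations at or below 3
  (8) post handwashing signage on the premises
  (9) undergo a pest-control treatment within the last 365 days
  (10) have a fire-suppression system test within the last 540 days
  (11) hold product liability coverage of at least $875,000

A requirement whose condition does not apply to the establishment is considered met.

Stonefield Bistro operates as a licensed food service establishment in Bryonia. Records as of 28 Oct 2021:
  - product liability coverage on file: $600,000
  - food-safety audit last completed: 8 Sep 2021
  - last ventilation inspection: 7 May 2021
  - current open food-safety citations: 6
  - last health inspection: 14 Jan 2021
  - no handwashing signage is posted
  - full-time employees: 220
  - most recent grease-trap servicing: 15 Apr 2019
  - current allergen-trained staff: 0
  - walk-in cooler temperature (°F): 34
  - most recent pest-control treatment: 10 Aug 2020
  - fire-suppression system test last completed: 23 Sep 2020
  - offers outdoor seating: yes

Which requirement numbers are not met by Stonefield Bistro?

1, 2, 3, 4, 7, 8, 9, 11

1. health inspection 287 days ago vs limit 270 → not met
2. allergen-trained staff 0 < 4 → not met
3. grease-trap servicing 927 days ago vs limit 730 → not met
4. condition 'offers outdoor seating' holds; food-safety audit 50 days ago vs limit 45 → not met
5. ventilation inspection 174 days ago vs limit 180 → met
6. walk-in cooler temperature (°F) 34 ≤ 34 → met
7. open food-safety citations 6 > 3 → not met
8. handwashing signage absent → not met
9. pest-control treatment 444 days ago vs limit 365 → not met
10. fire-suppression system test 400 days ago vs limit 540 → met
11. product liability coverage $600,000 < $875,000 → not met
Not met: 1, 2, 3, 4, 7, 8, 9, 11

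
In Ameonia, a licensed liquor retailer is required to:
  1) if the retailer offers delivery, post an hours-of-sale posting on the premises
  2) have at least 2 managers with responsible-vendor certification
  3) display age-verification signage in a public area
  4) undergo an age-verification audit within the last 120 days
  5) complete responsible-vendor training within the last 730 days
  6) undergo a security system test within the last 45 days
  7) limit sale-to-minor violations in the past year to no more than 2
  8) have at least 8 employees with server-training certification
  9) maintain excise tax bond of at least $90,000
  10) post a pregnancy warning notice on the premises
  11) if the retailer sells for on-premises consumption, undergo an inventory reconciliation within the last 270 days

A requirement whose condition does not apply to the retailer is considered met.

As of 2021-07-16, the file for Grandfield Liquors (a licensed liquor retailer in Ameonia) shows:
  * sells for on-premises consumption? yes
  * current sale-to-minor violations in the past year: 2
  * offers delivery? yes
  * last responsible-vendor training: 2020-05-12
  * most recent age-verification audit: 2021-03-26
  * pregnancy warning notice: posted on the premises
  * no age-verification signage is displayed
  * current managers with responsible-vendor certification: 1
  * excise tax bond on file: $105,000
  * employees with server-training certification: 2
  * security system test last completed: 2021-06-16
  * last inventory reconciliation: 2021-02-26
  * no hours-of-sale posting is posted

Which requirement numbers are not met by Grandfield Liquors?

1. condition 'offers delivery' holds; hours-of-sale posting absent → not met
2. managers with responsible-vendor certification 1 < 2 → not met
3. age-verification signage absent → not met
4. age-verification audit 112 days ago vs limit 120 → met
5. responsible-vendor training 430 days ago vs limit 730 → met
6. security system test 30 days ago vs limit 45 → met
7. sale-to-minor violations in the past year 2 ≤ 2 → met
8. employees with server-training certification 2 < 8 → not met
9. excise tax bond $105,000 ≥ $90,000 → met
10. pregnancy warning notice present → met
11. condition 'sells for on-premises consumption' holds; inventory reconciliation 140 days ago vs limit 270 → met
Not met: 1, 2, 3, 8

1, 2, 3, 8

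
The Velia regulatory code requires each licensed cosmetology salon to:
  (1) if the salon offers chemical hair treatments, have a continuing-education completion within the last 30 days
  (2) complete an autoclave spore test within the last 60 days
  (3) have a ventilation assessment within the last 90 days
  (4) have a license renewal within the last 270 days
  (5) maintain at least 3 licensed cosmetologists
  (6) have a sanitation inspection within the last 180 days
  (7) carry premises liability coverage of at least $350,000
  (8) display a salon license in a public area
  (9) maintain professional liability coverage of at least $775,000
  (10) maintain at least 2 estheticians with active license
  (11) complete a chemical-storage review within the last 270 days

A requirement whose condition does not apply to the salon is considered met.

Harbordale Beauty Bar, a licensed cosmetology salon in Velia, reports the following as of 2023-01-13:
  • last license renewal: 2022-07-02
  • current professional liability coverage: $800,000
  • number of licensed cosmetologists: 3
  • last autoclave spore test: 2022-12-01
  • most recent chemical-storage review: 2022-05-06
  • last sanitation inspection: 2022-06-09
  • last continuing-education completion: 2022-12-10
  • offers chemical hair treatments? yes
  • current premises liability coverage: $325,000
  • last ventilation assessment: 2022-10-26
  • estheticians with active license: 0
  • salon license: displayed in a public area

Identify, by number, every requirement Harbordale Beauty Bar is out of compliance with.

1, 6, 7, 10

1. condition 'offers chemical hair treatments' holds; continuing-education completion 34 days ago vs limit 30 → not met
2. autoclave spore test 43 days ago vs limit 60 → met
3. ventilation assessment 79 days ago vs limit 90 → met
4. license renewal 195 days ago vs limit 270 → met
5. licensed cosmetologists 3 ≥ 3 → met
6. sanitation inspection 218 days ago vs limit 180 → not met
7. premises liability coverage $325,000 < $350,000 → not met
8. salon license present → met
9. professional liability coverage $800,000 ≥ $775,000 → met
10. estheticians with active license 0 < 2 → not met
11. chemical-storage review 252 days ago vs limit 270 → met
Not met: 1, 6, 7, 10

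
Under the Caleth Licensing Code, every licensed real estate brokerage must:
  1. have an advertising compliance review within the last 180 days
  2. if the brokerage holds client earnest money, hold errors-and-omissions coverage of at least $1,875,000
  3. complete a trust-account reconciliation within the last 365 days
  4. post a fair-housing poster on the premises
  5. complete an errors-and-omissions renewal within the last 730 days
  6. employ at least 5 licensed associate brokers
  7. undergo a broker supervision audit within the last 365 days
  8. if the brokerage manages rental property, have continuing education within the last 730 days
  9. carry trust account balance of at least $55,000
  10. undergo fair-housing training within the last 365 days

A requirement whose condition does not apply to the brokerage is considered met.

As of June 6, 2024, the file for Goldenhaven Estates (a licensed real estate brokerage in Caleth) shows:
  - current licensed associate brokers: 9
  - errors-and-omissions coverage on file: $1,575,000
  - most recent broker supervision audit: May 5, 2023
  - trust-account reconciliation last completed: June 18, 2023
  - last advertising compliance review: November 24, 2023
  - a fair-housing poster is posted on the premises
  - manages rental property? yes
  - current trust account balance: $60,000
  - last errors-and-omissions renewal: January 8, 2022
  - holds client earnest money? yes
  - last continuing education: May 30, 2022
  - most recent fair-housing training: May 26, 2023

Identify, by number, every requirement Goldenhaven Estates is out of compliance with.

1, 2, 5, 7, 8, 10

1. advertising compliance review 195 days ago vs limit 180 → not met
2. condition 'holds client earnest money' holds; errors-and-omissions coverage $1,575,000 < $1,875,000 → not met
3. trust-account reconciliation 354 days ago vs limit 365 → met
4. fair-housing poster present → met
5. errors-and-omissions renewal 880 days ago vs limit 730 → not met
6. licensed associate brokers 9 ≥ 5 → met
7. broker supervision audit 398 days ago vs limit 365 → not met
8. condition 'manages rental property' holds; continuing education 738 days ago vs limit 730 → not met
9. trust account balance $60,000 ≥ $55,000 → met
10. fair-housing training 377 days ago vs limit 365 → not met
Not met: 1, 2, 5, 7, 8, 10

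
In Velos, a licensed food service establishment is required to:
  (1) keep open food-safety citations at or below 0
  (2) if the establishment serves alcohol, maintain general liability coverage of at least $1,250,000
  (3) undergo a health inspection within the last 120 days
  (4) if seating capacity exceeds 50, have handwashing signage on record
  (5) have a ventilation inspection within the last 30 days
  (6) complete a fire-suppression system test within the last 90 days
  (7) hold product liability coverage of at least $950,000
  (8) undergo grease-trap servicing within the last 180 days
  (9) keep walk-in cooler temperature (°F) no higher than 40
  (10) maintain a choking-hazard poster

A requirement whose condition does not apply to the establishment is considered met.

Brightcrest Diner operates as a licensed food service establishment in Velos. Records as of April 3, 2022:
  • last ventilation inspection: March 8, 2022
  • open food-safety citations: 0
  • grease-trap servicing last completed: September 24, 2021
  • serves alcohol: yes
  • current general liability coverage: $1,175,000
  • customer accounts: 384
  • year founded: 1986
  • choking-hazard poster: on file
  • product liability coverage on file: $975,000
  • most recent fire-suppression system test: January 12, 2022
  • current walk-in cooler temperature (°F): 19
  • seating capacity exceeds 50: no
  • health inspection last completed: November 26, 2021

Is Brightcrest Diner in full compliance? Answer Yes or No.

No

1. open food-safety citations 0 ≤ 0 → met
2. condition 'serves alcohol' holds; general liability coverage $1,175,000 < $1,250,000 → not met
3. health inspection 128 days ago vs limit 120 → not met
4. condition 'seating capacity exceeds 50' does not hold → requirement n/a → met
5. ventilation inspection 26 days ago vs limit 30 → met
6. fire-suppression system test 81 days ago vs limit 90 → met
7. product liability coverage $975,000 ≥ $950,000 → met
8. grease-trap servicing 191 days ago vs limit 180 → not met
9. walk-in cooler temperature (°F) 19 ≤ 40 → met
10. choking-hazard poster present → met
Not met: 2, 3, 8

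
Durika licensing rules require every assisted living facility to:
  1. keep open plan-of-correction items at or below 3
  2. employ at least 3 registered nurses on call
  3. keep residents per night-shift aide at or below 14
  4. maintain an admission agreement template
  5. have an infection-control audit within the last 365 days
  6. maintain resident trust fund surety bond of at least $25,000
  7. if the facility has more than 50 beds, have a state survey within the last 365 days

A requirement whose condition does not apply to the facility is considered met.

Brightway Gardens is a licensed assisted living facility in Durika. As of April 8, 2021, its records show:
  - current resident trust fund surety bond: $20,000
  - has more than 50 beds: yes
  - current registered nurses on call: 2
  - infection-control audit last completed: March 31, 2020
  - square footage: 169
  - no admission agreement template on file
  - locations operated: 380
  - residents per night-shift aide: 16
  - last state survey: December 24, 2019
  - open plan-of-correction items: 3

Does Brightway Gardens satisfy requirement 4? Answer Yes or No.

4. admission agreement template absent → not met

No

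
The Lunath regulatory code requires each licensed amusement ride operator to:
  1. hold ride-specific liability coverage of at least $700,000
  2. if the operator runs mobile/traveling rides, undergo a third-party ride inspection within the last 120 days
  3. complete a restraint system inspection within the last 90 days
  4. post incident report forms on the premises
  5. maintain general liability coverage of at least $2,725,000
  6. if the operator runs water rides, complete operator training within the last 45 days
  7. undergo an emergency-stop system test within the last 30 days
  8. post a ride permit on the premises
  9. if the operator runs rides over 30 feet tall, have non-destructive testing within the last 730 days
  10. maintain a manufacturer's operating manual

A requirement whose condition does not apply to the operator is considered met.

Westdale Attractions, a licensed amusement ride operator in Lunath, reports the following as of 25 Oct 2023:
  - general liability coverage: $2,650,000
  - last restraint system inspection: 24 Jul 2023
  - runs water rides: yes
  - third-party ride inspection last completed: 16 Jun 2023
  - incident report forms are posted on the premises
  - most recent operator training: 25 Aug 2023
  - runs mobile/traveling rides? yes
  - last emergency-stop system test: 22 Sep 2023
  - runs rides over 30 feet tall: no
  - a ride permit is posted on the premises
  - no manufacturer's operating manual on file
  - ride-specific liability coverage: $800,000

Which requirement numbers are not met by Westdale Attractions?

1. ride-specific liability coverage $800,000 ≥ $700,000 → met
2. condition 'runs mobile/traveling rides' holds; third-party ride inspection 131 days ago vs limit 120 → not met
3. restraint system inspection 93 days ago vs limit 90 → not met
4. incident report forms present → met
5. general liability coverage $2,650,000 < $2,725,000 → not met
6. condition 'runs water rides' holds; operator training 61 days ago vs limit 45 → not met
7. emergency-stop system test 33 days ago vs limit 30 → not met
8. ride permit present → met
9. condition 'runs rides over 30 feet tall' does not hold → requirement n/a → met
10. manufacturer's operating manual absent → not met
Not met: 2, 3, 5, 6, 7, 10

2, 3, 5, 6, 7, 10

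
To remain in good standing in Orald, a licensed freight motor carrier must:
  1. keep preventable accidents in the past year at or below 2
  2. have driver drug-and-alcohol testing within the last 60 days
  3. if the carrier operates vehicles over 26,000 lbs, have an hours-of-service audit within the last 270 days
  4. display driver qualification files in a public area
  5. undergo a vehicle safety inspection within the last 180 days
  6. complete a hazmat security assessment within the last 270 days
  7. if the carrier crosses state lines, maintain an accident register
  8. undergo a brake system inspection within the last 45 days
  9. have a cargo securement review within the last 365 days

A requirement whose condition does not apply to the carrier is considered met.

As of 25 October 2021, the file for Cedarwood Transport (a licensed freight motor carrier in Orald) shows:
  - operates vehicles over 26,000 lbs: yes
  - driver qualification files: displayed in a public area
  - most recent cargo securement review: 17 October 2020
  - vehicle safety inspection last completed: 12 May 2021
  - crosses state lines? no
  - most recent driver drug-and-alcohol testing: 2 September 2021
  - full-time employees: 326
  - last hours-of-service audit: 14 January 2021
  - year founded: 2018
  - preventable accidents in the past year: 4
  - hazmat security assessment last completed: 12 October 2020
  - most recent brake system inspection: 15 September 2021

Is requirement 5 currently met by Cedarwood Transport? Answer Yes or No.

5. vehicle safety inspection 166 days ago vs limit 180 → met

Yes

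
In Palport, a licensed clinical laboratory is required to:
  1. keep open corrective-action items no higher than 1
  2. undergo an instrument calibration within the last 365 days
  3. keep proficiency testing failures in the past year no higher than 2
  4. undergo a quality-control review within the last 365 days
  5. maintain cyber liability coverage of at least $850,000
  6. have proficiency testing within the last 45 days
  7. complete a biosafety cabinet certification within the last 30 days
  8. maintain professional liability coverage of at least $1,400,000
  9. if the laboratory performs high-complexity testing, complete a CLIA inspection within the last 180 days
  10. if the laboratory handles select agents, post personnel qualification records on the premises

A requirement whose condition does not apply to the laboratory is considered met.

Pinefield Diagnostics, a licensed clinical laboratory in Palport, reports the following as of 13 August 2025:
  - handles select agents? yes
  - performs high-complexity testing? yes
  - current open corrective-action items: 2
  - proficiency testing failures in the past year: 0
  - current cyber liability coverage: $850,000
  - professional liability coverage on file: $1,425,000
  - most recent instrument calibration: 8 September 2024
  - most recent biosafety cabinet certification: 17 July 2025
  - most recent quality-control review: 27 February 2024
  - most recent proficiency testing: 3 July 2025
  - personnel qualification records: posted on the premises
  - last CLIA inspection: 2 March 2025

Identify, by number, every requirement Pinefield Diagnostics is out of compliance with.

1, 4

1. open corrective-action items 2 > 1 → not met
2. instrument calibration 339 days ago vs limit 365 → met
3. proficiency testing failures in the past year 0 ≤ 2 → met
4. quality-control review 533 days ago vs limit 365 → not met
5. cyber liability coverage $850,000 ≥ $850,000 → met
6. proficiency testing 41 days ago vs limit 45 → met
7. biosafety cabinet certification 27 days ago vs limit 30 → met
8. professional liability coverage $1,425,000 ≥ $1,400,000 → met
9. condition 'performs high-complexity testing' holds; CLIA inspection 164 days ago vs limit 180 → met
10. condition 'handles select agents' holds; personnel qualification records present → met
Not met: 1, 4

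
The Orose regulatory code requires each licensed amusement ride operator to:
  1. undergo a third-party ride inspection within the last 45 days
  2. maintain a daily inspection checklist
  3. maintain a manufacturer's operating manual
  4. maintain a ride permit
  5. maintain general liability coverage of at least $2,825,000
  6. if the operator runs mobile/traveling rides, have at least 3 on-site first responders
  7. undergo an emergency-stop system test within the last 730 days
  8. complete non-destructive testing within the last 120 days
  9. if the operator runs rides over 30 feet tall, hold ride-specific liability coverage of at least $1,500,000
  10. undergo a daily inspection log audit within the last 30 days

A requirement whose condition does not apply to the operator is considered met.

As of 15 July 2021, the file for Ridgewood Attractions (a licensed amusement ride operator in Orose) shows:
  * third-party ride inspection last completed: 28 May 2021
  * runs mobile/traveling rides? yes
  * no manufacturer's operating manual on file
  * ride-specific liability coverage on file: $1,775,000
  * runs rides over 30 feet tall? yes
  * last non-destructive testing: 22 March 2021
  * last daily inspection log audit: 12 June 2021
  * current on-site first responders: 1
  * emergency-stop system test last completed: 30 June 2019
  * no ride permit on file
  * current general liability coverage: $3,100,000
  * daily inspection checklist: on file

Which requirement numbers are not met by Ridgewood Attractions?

1. third-party ride inspection 48 days ago vs limit 45 → not met
2. daily inspection checklist present → met
3. manufacturer's operating manual absent → not met
4. ride permit absent → not met
5. general liability coverage $3,100,000 ≥ $2,825,000 → met
6. condition 'runs mobile/traveling rides' holds; on-site first responders 1 < 3 → not met
7. emergency-stop system test 746 days ago vs limit 730 → not met
8. non-destructive testing 115 days ago vs limit 120 → met
9. condition 'runs rides over 30 feet tall' holds; ride-specific liability coverage $1,775,000 ≥ $1,500,000 → met
10. daily inspection log audit 33 days ago vs limit 30 → not met
Not met: 1, 3, 4, 6, 7, 10

1, 3, 4, 6, 7, 10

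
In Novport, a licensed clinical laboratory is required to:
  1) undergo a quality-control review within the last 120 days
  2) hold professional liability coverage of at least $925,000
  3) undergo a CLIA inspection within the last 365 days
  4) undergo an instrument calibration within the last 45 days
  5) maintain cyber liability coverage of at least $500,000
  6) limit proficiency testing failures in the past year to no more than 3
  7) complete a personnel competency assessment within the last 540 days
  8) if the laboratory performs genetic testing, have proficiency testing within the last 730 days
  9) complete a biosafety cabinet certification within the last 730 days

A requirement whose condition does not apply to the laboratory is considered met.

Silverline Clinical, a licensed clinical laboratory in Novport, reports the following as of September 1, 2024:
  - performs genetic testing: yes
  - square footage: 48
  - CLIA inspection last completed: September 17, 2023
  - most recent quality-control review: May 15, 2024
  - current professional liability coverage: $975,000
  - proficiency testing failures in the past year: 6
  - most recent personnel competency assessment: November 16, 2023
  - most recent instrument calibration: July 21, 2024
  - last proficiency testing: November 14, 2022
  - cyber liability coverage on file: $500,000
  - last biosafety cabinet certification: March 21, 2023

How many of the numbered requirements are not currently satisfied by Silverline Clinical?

1

1. quality-control review 109 days ago vs limit 120 → met
2. professional liability coverage $975,000 ≥ $925,000 → met
3. CLIA inspection 350 days ago vs limit 365 → met
4. instrument calibration 42 days ago vs limit 45 → met
5. cyber liability coverage $500,000 ≥ $500,000 → met
6. proficiency testing failures in the past year 6 > 3 → not met
7. personnel competency assessment 290 days ago vs limit 540 → met
8. condition 'performs genetic testing' holds; proficiency testing 657 days ago vs limit 730 → met
9. biosafety cabinet certification 530 days ago vs limit 730 → met
Not met: 1 of 9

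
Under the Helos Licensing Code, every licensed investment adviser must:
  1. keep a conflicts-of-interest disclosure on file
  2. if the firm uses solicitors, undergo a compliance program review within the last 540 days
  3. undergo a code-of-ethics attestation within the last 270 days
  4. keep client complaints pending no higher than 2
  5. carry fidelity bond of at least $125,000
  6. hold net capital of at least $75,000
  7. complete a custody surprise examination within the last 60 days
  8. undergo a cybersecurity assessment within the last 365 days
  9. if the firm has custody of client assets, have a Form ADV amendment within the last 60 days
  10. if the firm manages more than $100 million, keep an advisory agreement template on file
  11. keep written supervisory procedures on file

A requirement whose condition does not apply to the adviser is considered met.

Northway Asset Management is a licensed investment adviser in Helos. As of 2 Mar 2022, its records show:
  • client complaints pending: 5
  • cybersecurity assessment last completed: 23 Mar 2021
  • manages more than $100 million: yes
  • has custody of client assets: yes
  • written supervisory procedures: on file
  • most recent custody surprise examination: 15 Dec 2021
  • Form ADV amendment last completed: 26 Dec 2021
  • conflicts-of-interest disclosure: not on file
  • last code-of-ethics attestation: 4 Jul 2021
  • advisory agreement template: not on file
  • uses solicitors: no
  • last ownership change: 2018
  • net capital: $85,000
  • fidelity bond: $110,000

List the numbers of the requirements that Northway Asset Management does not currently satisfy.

1, 4, 5, 7, 9, 10

1. conflicts-of-interest disclosure absent → not met
2. condition 'uses solicitors' does not hold → requirement n/a → met
3. code-of-ethics attestation 241 days ago vs limit 270 → met
4. client complaints pending 5 > 2 → not met
5. fidelity bond $110,000 < $125,000 → not met
6. net capital $85,000 ≥ $75,000 → met
7. custody surprise examination 77 days ago vs limit 60 → not met
8. cybersecurity assessment 344 days ago vs limit 365 → met
9. condition 'has custody of client assets' holds; Form ADV amendment 66 days ago vs limit 60 → not met
10. condition 'manages more than $100 million' holds; advisory agreement template absent → not met
11. written supervisory procedures present → met
Not met: 1, 4, 5, 7, 9, 10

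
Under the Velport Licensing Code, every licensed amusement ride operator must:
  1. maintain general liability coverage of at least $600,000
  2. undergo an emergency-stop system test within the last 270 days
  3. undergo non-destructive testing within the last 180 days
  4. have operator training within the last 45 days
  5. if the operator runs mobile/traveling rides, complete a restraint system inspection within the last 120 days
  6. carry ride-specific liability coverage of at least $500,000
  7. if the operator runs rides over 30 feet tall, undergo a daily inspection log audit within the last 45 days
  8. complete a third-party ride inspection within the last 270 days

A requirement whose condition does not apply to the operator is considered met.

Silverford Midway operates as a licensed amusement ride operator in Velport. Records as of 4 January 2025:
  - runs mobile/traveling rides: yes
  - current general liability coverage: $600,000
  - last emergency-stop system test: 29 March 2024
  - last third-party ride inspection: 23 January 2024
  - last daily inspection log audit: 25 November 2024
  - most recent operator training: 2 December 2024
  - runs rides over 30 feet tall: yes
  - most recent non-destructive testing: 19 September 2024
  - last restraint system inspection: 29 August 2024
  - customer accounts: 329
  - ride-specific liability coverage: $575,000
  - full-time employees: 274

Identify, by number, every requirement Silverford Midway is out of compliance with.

1. general liability coverage $600,000 ≥ $600,000 → met
2. emergency-stop system test 281 days ago vs limit 270 → not met
3. non-destructive testing 107 days ago vs limit 180 → met
4. operator training 33 days ago vs limit 45 → met
5. condition 'runs mobile/traveling rides' holds; restraint system inspection 128 days ago vs limit 120 → not met
6. ride-specific liability coverage $575,000 ≥ $500,000 → met
7. condition 'runs rides over 30 feet tall' holds; daily inspection log audit 40 days ago vs limit 45 → met
8. third-party ride inspection 347 days ago vs limit 270 → not met
Not met: 2, 5, 8

2, 5, 8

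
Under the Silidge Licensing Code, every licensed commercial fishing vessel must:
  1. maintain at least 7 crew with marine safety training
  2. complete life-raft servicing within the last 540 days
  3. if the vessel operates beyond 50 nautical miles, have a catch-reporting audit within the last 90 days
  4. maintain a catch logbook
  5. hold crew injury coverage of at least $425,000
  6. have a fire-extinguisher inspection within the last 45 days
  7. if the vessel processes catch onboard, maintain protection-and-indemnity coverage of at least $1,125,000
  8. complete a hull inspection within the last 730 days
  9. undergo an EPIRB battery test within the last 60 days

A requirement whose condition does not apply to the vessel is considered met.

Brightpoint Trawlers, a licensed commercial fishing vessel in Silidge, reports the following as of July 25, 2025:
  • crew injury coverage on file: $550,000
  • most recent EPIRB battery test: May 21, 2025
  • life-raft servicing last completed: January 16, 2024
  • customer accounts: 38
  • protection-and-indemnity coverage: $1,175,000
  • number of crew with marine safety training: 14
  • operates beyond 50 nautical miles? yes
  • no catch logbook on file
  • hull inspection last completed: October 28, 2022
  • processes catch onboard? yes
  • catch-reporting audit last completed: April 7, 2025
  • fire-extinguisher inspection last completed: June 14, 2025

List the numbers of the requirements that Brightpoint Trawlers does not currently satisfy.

1. crew with marine safety training 14 ≥ 7 → met
2. life-raft servicing 556 days ago vs limit 540 → not met
3. condition 'operates beyond 50 nautical miles' holds; catch-reporting audit 109 days ago vs limit 90 → not met
4. catch logbook absent → not met
5. crew injury coverage $550,000 ≥ $425,000 → met
6. fire-extinguisher inspection 41 days ago vs limit 45 → met
7. condition 'processes catch onboard' holds; protection-and-indemnity coverage $1,175,000 ≥ $1,125,000 → met
8. hull inspection 1001 days ago vs limit 730 → not met
9. EPIRB battery test 65 days ago vs limit 60 → not met
Not met: 2, 3, 4, 8, 9

2, 3, 4, 8, 9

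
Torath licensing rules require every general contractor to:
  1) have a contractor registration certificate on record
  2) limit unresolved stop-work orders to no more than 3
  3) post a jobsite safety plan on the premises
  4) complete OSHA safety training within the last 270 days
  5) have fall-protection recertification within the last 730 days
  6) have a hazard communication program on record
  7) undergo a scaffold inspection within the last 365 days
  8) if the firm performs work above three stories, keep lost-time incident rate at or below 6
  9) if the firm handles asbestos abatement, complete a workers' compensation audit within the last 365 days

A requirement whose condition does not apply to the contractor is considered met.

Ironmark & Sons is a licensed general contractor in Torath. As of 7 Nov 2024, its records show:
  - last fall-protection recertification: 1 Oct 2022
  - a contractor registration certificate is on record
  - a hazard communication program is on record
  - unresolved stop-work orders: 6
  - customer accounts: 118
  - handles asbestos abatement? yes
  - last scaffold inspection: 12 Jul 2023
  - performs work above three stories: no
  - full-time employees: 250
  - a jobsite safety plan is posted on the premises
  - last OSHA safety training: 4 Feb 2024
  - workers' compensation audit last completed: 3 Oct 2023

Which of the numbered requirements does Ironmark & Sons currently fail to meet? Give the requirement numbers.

2, 4, 5, 7, 9

1. contractor registration certificate present → met
2. unresolved stop-work orders 6 > 3 → not met
3. jobsite safety plan present → met
4. OSHA safety training 277 days ago vs limit 270 → not met
5. fall-protection recertification 768 days ago vs limit 730 → not met
6. hazard communication program present → met
7. scaffold inspection 484 days ago vs limit 365 → not met
8. condition 'performs work above three stories' does not hold → requirement n/a → met
9. condition 'handles asbestos abatement' holds; workers' compensation audit 401 days ago vs limit 365 → not met
Not met: 2, 4, 5, 7, 9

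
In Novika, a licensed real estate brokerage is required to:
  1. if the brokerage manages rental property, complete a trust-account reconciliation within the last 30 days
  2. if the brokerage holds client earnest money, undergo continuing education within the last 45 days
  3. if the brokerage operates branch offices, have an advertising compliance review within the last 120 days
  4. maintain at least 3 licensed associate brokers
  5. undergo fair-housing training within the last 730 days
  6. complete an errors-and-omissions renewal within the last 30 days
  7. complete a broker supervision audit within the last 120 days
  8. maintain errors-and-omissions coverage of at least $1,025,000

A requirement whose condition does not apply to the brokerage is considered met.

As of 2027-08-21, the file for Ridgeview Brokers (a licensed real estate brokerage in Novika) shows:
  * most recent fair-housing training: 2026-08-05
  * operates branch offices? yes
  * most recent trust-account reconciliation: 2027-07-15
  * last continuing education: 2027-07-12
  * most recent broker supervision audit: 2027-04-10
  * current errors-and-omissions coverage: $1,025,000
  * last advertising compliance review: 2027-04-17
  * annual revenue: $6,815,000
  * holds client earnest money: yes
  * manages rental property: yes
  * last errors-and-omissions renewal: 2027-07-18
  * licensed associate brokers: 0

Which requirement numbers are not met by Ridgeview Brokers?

1, 3, 4, 6, 7

1. condition 'manages rental property' holds; trust-account reconciliation 37 days ago vs limit 30 → not met
2. condition 'holds client earnest money' holds; continuing education 40 days ago vs limit 45 → met
3. condition 'operates branch offices' holds; advertising compliance review 126 days ago vs limit 120 → not met
4. licensed associate brokers 0 < 3 → not met
5. fair-housing training 381 days ago vs limit 730 → met
6. errors-and-omissions renewal 34 days ago vs limit 30 → not met
7. broker supervision audit 133 days ago vs limit 120 → not met
8. errors-and-omissions coverage $1,025,000 ≥ $1,025,000 → met
Not met: 1, 3, 4, 6, 7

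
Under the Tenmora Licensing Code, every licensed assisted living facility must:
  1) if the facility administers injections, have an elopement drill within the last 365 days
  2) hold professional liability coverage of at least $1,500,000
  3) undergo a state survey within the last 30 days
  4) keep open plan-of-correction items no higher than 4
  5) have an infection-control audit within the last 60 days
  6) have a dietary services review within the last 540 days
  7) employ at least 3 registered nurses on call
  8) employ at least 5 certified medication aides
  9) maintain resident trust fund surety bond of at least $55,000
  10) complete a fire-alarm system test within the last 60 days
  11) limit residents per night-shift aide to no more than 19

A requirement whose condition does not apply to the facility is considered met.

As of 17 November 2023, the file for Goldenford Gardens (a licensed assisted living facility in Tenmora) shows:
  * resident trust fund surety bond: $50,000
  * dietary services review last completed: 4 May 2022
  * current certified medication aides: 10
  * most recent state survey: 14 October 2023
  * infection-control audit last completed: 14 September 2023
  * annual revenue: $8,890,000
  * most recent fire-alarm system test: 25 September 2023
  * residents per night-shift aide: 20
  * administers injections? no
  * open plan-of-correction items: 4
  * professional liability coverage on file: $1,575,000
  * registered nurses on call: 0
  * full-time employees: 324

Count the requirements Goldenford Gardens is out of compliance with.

1. condition 'administers injections' does not hold → requirement n/a → met
2. professional liability coverage $1,575,000 ≥ $1,500,000 → met
3. state survey 34 days ago vs limit 30 → not met
4. open plan-of-correction items 4 ≤ 4 → met
5. infection-control audit 64 days ago vs limit 60 → not met
6. dietary services review 562 days ago vs limit 540 → not met
7. registered nurses on call 0 < 3 → not met
8. certified medication aides 10 ≥ 5 → met
9. resident trust fund surety bond $50,000 < $55,000 → not met
10. fire-alarm system test 53 days ago vs limit 60 → met
11. residents per night-shift aide 20 > 19 → not met
Not met: 6 of 11

6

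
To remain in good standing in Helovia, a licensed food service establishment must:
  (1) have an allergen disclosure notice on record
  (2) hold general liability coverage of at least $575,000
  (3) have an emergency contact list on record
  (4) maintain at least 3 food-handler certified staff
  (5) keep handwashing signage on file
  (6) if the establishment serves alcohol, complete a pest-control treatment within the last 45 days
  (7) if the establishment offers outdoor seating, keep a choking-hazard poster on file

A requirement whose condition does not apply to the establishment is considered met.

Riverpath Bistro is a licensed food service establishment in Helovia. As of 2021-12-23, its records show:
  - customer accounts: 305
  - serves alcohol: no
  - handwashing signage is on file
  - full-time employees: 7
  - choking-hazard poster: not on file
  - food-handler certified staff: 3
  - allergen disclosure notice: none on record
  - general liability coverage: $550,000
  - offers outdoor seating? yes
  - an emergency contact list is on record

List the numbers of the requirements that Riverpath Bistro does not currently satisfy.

1. allergen disclosure notice absent → not met
2. general liability coverage $550,000 < $575,000 → not met
3. emergency contact list present → met
4. food-handler certified staff 3 ≥ 3 → met
5. handwashing signage present → met
6. condition 'serves alcohol' does not hold → requirement n/a → met
7. condition 'offers outdoor seating' holds; choking-hazard poster absent → not met
Not met: 1, 2, 7

1, 2, 7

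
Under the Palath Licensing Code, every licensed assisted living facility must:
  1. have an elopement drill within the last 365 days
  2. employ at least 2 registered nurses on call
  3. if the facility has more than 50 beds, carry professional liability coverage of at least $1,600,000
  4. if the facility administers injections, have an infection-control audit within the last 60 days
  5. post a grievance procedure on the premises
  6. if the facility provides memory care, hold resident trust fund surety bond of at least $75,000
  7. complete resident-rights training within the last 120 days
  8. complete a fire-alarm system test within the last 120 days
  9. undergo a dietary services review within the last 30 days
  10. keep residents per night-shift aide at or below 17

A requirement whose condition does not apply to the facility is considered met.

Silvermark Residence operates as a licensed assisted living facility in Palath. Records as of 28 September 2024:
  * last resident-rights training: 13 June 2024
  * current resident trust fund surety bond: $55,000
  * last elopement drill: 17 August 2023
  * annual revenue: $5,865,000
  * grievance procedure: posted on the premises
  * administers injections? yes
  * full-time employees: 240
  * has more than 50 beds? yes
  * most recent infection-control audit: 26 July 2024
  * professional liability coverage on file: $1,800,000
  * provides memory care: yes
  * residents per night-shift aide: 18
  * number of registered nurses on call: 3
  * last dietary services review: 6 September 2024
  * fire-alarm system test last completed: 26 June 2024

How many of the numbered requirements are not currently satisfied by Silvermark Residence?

4

1. elopement drill 408 days ago vs limit 365 → not met
2. registered nurses on call 3 ≥ 2 → met
3. condition 'has more than 50 beds' holds; professional liability coverage $1,800,000 ≥ $1,600,000 → met
4. condition 'administers injections' holds; infection-control audit 64 days ago vs limit 60 → not met
5. grievance procedure present → met
6. condition 'provides memory care' holds; resident trust fund surety bond $55,000 < $75,000 → not met
7. resident-rights training 107 days ago vs limit 120 → met
8. fire-alarm system test 94 days ago vs limit 120 → met
9. dietary services review 22 days ago vs limit 30 → met
10. residents per night-shift aide 18 > 17 → not met
Not met: 4 of 10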